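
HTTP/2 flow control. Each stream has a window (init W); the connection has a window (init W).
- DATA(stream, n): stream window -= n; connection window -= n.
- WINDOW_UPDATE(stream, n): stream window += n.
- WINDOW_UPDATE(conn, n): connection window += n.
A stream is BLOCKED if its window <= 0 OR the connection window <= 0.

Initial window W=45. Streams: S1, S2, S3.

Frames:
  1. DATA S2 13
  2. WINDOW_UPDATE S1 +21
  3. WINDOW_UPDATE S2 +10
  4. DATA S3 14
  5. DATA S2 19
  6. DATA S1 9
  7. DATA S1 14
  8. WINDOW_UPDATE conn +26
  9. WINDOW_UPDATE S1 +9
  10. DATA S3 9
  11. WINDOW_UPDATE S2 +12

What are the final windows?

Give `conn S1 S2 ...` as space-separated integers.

Op 1: conn=32 S1=45 S2=32 S3=45 blocked=[]
Op 2: conn=32 S1=66 S2=32 S3=45 blocked=[]
Op 3: conn=32 S1=66 S2=42 S3=45 blocked=[]
Op 4: conn=18 S1=66 S2=42 S3=31 blocked=[]
Op 5: conn=-1 S1=66 S2=23 S3=31 blocked=[1, 2, 3]
Op 6: conn=-10 S1=57 S2=23 S3=31 blocked=[1, 2, 3]
Op 7: conn=-24 S1=43 S2=23 S3=31 blocked=[1, 2, 3]
Op 8: conn=2 S1=43 S2=23 S3=31 blocked=[]
Op 9: conn=2 S1=52 S2=23 S3=31 blocked=[]
Op 10: conn=-7 S1=52 S2=23 S3=22 blocked=[1, 2, 3]
Op 11: conn=-7 S1=52 S2=35 S3=22 blocked=[1, 2, 3]

Answer: -7 52 35 22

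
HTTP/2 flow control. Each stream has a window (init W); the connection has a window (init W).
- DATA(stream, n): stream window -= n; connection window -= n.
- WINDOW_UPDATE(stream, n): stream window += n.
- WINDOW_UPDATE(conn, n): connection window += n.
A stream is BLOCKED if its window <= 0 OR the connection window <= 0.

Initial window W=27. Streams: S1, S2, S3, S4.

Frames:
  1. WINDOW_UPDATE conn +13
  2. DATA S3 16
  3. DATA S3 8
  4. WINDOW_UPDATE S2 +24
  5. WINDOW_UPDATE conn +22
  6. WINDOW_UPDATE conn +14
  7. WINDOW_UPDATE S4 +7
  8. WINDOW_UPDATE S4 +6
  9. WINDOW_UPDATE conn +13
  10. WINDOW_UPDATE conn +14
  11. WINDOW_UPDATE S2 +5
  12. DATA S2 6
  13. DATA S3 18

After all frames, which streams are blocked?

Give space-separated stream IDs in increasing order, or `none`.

Answer: S3

Derivation:
Op 1: conn=40 S1=27 S2=27 S3=27 S4=27 blocked=[]
Op 2: conn=24 S1=27 S2=27 S3=11 S4=27 blocked=[]
Op 3: conn=16 S1=27 S2=27 S3=3 S4=27 blocked=[]
Op 4: conn=16 S1=27 S2=51 S3=3 S4=27 blocked=[]
Op 5: conn=38 S1=27 S2=51 S3=3 S4=27 blocked=[]
Op 6: conn=52 S1=27 S2=51 S3=3 S4=27 blocked=[]
Op 7: conn=52 S1=27 S2=51 S3=3 S4=34 blocked=[]
Op 8: conn=52 S1=27 S2=51 S3=3 S4=40 blocked=[]
Op 9: conn=65 S1=27 S2=51 S3=3 S4=40 blocked=[]
Op 10: conn=79 S1=27 S2=51 S3=3 S4=40 blocked=[]
Op 11: conn=79 S1=27 S2=56 S3=3 S4=40 blocked=[]
Op 12: conn=73 S1=27 S2=50 S3=3 S4=40 blocked=[]
Op 13: conn=55 S1=27 S2=50 S3=-15 S4=40 blocked=[3]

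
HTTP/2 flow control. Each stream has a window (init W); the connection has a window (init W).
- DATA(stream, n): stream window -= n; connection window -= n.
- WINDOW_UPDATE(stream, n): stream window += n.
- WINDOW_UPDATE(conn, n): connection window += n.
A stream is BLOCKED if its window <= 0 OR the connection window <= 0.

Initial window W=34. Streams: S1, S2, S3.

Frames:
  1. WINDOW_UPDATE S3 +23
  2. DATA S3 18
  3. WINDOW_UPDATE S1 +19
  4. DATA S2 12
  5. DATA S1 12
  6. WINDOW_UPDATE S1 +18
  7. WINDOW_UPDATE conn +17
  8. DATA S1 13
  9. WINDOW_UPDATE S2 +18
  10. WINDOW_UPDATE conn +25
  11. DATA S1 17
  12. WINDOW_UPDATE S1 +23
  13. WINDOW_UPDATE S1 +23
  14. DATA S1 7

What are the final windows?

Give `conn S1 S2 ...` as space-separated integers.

Op 1: conn=34 S1=34 S2=34 S3=57 blocked=[]
Op 2: conn=16 S1=34 S2=34 S3=39 blocked=[]
Op 3: conn=16 S1=53 S2=34 S3=39 blocked=[]
Op 4: conn=4 S1=53 S2=22 S3=39 blocked=[]
Op 5: conn=-8 S1=41 S2=22 S3=39 blocked=[1, 2, 3]
Op 6: conn=-8 S1=59 S2=22 S3=39 blocked=[1, 2, 3]
Op 7: conn=9 S1=59 S2=22 S3=39 blocked=[]
Op 8: conn=-4 S1=46 S2=22 S3=39 blocked=[1, 2, 3]
Op 9: conn=-4 S1=46 S2=40 S3=39 blocked=[1, 2, 3]
Op 10: conn=21 S1=46 S2=40 S3=39 blocked=[]
Op 11: conn=4 S1=29 S2=40 S3=39 blocked=[]
Op 12: conn=4 S1=52 S2=40 S3=39 blocked=[]
Op 13: conn=4 S1=75 S2=40 S3=39 blocked=[]
Op 14: conn=-3 S1=68 S2=40 S3=39 blocked=[1, 2, 3]

Answer: -3 68 40 39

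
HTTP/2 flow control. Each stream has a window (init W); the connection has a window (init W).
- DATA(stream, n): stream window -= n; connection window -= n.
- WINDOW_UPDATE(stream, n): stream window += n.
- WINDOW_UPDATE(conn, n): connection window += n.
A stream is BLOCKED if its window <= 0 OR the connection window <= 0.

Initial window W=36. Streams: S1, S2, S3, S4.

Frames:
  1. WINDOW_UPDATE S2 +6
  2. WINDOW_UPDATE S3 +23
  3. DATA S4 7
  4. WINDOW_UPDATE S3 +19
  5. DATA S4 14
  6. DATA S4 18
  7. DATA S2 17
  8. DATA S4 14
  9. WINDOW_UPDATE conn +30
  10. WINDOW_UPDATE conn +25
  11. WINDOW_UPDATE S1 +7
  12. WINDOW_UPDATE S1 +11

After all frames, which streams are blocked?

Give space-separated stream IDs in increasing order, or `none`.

Answer: S4

Derivation:
Op 1: conn=36 S1=36 S2=42 S3=36 S4=36 blocked=[]
Op 2: conn=36 S1=36 S2=42 S3=59 S4=36 blocked=[]
Op 3: conn=29 S1=36 S2=42 S3=59 S4=29 blocked=[]
Op 4: conn=29 S1=36 S2=42 S3=78 S4=29 blocked=[]
Op 5: conn=15 S1=36 S2=42 S3=78 S4=15 blocked=[]
Op 6: conn=-3 S1=36 S2=42 S3=78 S4=-3 blocked=[1, 2, 3, 4]
Op 7: conn=-20 S1=36 S2=25 S3=78 S4=-3 blocked=[1, 2, 3, 4]
Op 8: conn=-34 S1=36 S2=25 S3=78 S4=-17 blocked=[1, 2, 3, 4]
Op 9: conn=-4 S1=36 S2=25 S3=78 S4=-17 blocked=[1, 2, 3, 4]
Op 10: conn=21 S1=36 S2=25 S3=78 S4=-17 blocked=[4]
Op 11: conn=21 S1=43 S2=25 S3=78 S4=-17 blocked=[4]
Op 12: conn=21 S1=54 S2=25 S3=78 S4=-17 blocked=[4]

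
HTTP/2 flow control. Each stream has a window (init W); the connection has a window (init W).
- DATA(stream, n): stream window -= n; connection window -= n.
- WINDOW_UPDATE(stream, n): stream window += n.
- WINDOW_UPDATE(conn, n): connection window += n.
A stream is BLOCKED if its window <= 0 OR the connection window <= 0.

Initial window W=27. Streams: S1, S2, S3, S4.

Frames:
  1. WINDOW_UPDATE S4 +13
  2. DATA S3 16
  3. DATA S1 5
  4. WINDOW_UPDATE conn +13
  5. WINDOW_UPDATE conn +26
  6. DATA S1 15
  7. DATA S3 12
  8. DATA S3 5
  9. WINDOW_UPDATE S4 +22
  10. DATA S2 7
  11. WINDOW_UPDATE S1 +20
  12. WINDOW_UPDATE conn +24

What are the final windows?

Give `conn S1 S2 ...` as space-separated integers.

Answer: 30 27 20 -6 62

Derivation:
Op 1: conn=27 S1=27 S2=27 S3=27 S4=40 blocked=[]
Op 2: conn=11 S1=27 S2=27 S3=11 S4=40 blocked=[]
Op 3: conn=6 S1=22 S2=27 S3=11 S4=40 blocked=[]
Op 4: conn=19 S1=22 S2=27 S3=11 S4=40 blocked=[]
Op 5: conn=45 S1=22 S2=27 S3=11 S4=40 blocked=[]
Op 6: conn=30 S1=7 S2=27 S3=11 S4=40 blocked=[]
Op 7: conn=18 S1=7 S2=27 S3=-1 S4=40 blocked=[3]
Op 8: conn=13 S1=7 S2=27 S3=-6 S4=40 blocked=[3]
Op 9: conn=13 S1=7 S2=27 S3=-6 S4=62 blocked=[3]
Op 10: conn=6 S1=7 S2=20 S3=-6 S4=62 blocked=[3]
Op 11: conn=6 S1=27 S2=20 S3=-6 S4=62 blocked=[3]
Op 12: conn=30 S1=27 S2=20 S3=-6 S4=62 blocked=[3]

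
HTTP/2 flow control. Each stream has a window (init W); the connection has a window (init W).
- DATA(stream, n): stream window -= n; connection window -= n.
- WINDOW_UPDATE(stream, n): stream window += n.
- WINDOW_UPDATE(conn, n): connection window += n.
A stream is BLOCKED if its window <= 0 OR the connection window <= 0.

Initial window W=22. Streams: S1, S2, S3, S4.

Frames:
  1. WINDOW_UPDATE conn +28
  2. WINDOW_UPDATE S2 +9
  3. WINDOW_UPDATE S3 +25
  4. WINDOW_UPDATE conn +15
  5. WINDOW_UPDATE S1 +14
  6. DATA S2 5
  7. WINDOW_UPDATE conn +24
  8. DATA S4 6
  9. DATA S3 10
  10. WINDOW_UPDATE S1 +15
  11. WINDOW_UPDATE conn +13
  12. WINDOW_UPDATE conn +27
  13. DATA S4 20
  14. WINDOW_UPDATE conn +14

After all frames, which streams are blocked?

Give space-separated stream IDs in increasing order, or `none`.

Op 1: conn=50 S1=22 S2=22 S3=22 S4=22 blocked=[]
Op 2: conn=50 S1=22 S2=31 S3=22 S4=22 blocked=[]
Op 3: conn=50 S1=22 S2=31 S3=47 S4=22 blocked=[]
Op 4: conn=65 S1=22 S2=31 S3=47 S4=22 blocked=[]
Op 5: conn=65 S1=36 S2=31 S3=47 S4=22 blocked=[]
Op 6: conn=60 S1=36 S2=26 S3=47 S4=22 blocked=[]
Op 7: conn=84 S1=36 S2=26 S3=47 S4=22 blocked=[]
Op 8: conn=78 S1=36 S2=26 S3=47 S4=16 blocked=[]
Op 9: conn=68 S1=36 S2=26 S3=37 S4=16 blocked=[]
Op 10: conn=68 S1=51 S2=26 S3=37 S4=16 blocked=[]
Op 11: conn=81 S1=51 S2=26 S3=37 S4=16 blocked=[]
Op 12: conn=108 S1=51 S2=26 S3=37 S4=16 blocked=[]
Op 13: conn=88 S1=51 S2=26 S3=37 S4=-4 blocked=[4]
Op 14: conn=102 S1=51 S2=26 S3=37 S4=-4 blocked=[4]

Answer: S4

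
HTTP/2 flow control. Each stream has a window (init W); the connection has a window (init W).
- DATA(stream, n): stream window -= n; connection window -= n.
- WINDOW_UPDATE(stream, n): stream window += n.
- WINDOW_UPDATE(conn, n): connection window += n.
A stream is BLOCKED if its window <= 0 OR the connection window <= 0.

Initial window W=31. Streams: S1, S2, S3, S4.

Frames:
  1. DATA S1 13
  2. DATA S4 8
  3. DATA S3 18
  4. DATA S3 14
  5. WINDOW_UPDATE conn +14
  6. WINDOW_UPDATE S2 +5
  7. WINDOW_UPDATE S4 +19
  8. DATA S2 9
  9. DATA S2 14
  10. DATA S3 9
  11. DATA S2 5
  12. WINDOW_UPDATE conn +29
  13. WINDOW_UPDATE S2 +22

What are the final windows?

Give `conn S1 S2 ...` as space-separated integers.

Answer: -16 18 30 -10 42

Derivation:
Op 1: conn=18 S1=18 S2=31 S3=31 S4=31 blocked=[]
Op 2: conn=10 S1=18 S2=31 S3=31 S4=23 blocked=[]
Op 3: conn=-8 S1=18 S2=31 S3=13 S4=23 blocked=[1, 2, 3, 4]
Op 4: conn=-22 S1=18 S2=31 S3=-1 S4=23 blocked=[1, 2, 3, 4]
Op 5: conn=-8 S1=18 S2=31 S3=-1 S4=23 blocked=[1, 2, 3, 4]
Op 6: conn=-8 S1=18 S2=36 S3=-1 S4=23 blocked=[1, 2, 3, 4]
Op 7: conn=-8 S1=18 S2=36 S3=-1 S4=42 blocked=[1, 2, 3, 4]
Op 8: conn=-17 S1=18 S2=27 S3=-1 S4=42 blocked=[1, 2, 3, 4]
Op 9: conn=-31 S1=18 S2=13 S3=-1 S4=42 blocked=[1, 2, 3, 4]
Op 10: conn=-40 S1=18 S2=13 S3=-10 S4=42 blocked=[1, 2, 3, 4]
Op 11: conn=-45 S1=18 S2=8 S3=-10 S4=42 blocked=[1, 2, 3, 4]
Op 12: conn=-16 S1=18 S2=8 S3=-10 S4=42 blocked=[1, 2, 3, 4]
Op 13: conn=-16 S1=18 S2=30 S3=-10 S4=42 blocked=[1, 2, 3, 4]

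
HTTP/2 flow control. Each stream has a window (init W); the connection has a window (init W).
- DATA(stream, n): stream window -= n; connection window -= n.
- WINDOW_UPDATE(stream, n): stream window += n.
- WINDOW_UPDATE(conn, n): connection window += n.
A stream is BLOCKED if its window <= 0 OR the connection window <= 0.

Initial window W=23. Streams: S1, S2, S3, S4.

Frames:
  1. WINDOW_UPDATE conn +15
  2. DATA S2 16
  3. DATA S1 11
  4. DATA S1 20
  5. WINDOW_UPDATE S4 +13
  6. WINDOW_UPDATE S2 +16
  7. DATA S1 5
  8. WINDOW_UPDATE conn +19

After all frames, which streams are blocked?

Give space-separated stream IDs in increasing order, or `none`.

Answer: S1

Derivation:
Op 1: conn=38 S1=23 S2=23 S3=23 S4=23 blocked=[]
Op 2: conn=22 S1=23 S2=7 S3=23 S4=23 blocked=[]
Op 3: conn=11 S1=12 S2=7 S3=23 S4=23 blocked=[]
Op 4: conn=-9 S1=-8 S2=7 S3=23 S4=23 blocked=[1, 2, 3, 4]
Op 5: conn=-9 S1=-8 S2=7 S3=23 S4=36 blocked=[1, 2, 3, 4]
Op 6: conn=-9 S1=-8 S2=23 S3=23 S4=36 blocked=[1, 2, 3, 4]
Op 7: conn=-14 S1=-13 S2=23 S3=23 S4=36 blocked=[1, 2, 3, 4]
Op 8: conn=5 S1=-13 S2=23 S3=23 S4=36 blocked=[1]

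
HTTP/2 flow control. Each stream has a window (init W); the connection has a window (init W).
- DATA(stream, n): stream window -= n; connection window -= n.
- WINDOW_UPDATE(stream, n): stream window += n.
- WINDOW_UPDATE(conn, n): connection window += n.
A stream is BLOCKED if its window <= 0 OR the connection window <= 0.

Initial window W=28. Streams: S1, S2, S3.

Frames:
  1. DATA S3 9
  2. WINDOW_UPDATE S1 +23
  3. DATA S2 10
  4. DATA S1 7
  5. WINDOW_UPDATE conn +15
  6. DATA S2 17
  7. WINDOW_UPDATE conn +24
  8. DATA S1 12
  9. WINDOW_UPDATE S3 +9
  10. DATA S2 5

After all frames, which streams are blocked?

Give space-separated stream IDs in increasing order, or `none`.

Op 1: conn=19 S1=28 S2=28 S3=19 blocked=[]
Op 2: conn=19 S1=51 S2=28 S3=19 blocked=[]
Op 3: conn=9 S1=51 S2=18 S3=19 blocked=[]
Op 4: conn=2 S1=44 S2=18 S3=19 blocked=[]
Op 5: conn=17 S1=44 S2=18 S3=19 blocked=[]
Op 6: conn=0 S1=44 S2=1 S3=19 blocked=[1, 2, 3]
Op 7: conn=24 S1=44 S2=1 S3=19 blocked=[]
Op 8: conn=12 S1=32 S2=1 S3=19 blocked=[]
Op 9: conn=12 S1=32 S2=1 S3=28 blocked=[]
Op 10: conn=7 S1=32 S2=-4 S3=28 blocked=[2]

Answer: S2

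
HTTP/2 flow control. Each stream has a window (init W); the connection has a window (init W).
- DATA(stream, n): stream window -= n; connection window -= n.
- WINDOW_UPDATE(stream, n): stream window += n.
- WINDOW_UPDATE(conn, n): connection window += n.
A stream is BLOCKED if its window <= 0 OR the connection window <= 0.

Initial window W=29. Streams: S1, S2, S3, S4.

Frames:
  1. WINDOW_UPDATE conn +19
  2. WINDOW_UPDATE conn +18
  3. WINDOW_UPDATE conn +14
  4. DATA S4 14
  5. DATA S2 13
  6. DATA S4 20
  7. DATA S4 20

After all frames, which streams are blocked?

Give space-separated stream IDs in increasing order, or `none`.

Answer: S4

Derivation:
Op 1: conn=48 S1=29 S2=29 S3=29 S4=29 blocked=[]
Op 2: conn=66 S1=29 S2=29 S3=29 S4=29 blocked=[]
Op 3: conn=80 S1=29 S2=29 S3=29 S4=29 blocked=[]
Op 4: conn=66 S1=29 S2=29 S3=29 S4=15 blocked=[]
Op 5: conn=53 S1=29 S2=16 S3=29 S4=15 blocked=[]
Op 6: conn=33 S1=29 S2=16 S3=29 S4=-5 blocked=[4]
Op 7: conn=13 S1=29 S2=16 S3=29 S4=-25 blocked=[4]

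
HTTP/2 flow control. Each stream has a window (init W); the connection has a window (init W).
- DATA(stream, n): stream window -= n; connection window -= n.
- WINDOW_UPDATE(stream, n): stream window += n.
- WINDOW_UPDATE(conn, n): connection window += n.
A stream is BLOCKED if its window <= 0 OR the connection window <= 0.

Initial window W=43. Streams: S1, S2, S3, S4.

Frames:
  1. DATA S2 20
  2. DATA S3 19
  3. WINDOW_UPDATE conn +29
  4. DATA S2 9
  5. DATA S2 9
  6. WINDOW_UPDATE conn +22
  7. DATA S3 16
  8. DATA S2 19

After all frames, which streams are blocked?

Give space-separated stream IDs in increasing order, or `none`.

Answer: S2

Derivation:
Op 1: conn=23 S1=43 S2=23 S3=43 S4=43 blocked=[]
Op 2: conn=4 S1=43 S2=23 S3=24 S4=43 blocked=[]
Op 3: conn=33 S1=43 S2=23 S3=24 S4=43 blocked=[]
Op 4: conn=24 S1=43 S2=14 S3=24 S4=43 blocked=[]
Op 5: conn=15 S1=43 S2=5 S3=24 S4=43 blocked=[]
Op 6: conn=37 S1=43 S2=5 S3=24 S4=43 blocked=[]
Op 7: conn=21 S1=43 S2=5 S3=8 S4=43 blocked=[]
Op 8: conn=2 S1=43 S2=-14 S3=8 S4=43 blocked=[2]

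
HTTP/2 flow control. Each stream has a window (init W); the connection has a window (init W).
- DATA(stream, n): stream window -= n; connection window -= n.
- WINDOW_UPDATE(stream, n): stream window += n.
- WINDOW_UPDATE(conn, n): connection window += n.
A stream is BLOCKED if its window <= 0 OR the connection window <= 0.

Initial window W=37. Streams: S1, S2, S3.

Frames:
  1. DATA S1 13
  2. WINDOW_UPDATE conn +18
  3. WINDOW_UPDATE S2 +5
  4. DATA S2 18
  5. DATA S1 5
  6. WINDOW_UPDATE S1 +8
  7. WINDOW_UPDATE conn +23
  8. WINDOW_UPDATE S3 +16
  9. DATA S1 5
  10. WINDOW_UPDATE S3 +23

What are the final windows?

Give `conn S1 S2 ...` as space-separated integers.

Answer: 37 22 24 76

Derivation:
Op 1: conn=24 S1=24 S2=37 S3=37 blocked=[]
Op 2: conn=42 S1=24 S2=37 S3=37 blocked=[]
Op 3: conn=42 S1=24 S2=42 S3=37 blocked=[]
Op 4: conn=24 S1=24 S2=24 S3=37 blocked=[]
Op 5: conn=19 S1=19 S2=24 S3=37 blocked=[]
Op 6: conn=19 S1=27 S2=24 S3=37 blocked=[]
Op 7: conn=42 S1=27 S2=24 S3=37 blocked=[]
Op 8: conn=42 S1=27 S2=24 S3=53 blocked=[]
Op 9: conn=37 S1=22 S2=24 S3=53 blocked=[]
Op 10: conn=37 S1=22 S2=24 S3=76 blocked=[]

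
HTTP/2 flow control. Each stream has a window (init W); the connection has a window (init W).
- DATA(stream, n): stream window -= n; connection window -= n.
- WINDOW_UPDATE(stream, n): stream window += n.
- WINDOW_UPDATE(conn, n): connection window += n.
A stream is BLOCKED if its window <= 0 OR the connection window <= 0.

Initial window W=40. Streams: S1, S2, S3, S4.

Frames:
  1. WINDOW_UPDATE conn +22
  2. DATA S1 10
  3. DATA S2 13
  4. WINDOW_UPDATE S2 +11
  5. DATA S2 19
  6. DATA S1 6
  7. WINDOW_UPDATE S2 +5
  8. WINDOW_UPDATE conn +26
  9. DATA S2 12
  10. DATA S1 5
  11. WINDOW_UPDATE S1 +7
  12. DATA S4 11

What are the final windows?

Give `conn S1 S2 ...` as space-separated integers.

Answer: 12 26 12 40 29

Derivation:
Op 1: conn=62 S1=40 S2=40 S3=40 S4=40 blocked=[]
Op 2: conn=52 S1=30 S2=40 S3=40 S4=40 blocked=[]
Op 3: conn=39 S1=30 S2=27 S3=40 S4=40 blocked=[]
Op 4: conn=39 S1=30 S2=38 S3=40 S4=40 blocked=[]
Op 5: conn=20 S1=30 S2=19 S3=40 S4=40 blocked=[]
Op 6: conn=14 S1=24 S2=19 S3=40 S4=40 blocked=[]
Op 7: conn=14 S1=24 S2=24 S3=40 S4=40 blocked=[]
Op 8: conn=40 S1=24 S2=24 S3=40 S4=40 blocked=[]
Op 9: conn=28 S1=24 S2=12 S3=40 S4=40 blocked=[]
Op 10: conn=23 S1=19 S2=12 S3=40 S4=40 blocked=[]
Op 11: conn=23 S1=26 S2=12 S3=40 S4=40 blocked=[]
Op 12: conn=12 S1=26 S2=12 S3=40 S4=29 blocked=[]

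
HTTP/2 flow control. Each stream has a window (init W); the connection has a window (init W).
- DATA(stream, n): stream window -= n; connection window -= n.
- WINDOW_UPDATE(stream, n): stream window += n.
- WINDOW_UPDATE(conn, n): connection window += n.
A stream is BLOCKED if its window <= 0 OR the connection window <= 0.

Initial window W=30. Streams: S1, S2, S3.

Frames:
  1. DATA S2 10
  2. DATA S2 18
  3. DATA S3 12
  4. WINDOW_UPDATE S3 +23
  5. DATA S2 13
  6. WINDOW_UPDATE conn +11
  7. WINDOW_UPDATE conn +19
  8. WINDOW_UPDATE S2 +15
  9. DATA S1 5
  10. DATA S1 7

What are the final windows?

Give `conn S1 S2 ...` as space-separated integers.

Answer: -5 18 4 41

Derivation:
Op 1: conn=20 S1=30 S2=20 S3=30 blocked=[]
Op 2: conn=2 S1=30 S2=2 S3=30 blocked=[]
Op 3: conn=-10 S1=30 S2=2 S3=18 blocked=[1, 2, 3]
Op 4: conn=-10 S1=30 S2=2 S3=41 blocked=[1, 2, 3]
Op 5: conn=-23 S1=30 S2=-11 S3=41 blocked=[1, 2, 3]
Op 6: conn=-12 S1=30 S2=-11 S3=41 blocked=[1, 2, 3]
Op 7: conn=7 S1=30 S2=-11 S3=41 blocked=[2]
Op 8: conn=7 S1=30 S2=4 S3=41 blocked=[]
Op 9: conn=2 S1=25 S2=4 S3=41 blocked=[]
Op 10: conn=-5 S1=18 S2=4 S3=41 blocked=[1, 2, 3]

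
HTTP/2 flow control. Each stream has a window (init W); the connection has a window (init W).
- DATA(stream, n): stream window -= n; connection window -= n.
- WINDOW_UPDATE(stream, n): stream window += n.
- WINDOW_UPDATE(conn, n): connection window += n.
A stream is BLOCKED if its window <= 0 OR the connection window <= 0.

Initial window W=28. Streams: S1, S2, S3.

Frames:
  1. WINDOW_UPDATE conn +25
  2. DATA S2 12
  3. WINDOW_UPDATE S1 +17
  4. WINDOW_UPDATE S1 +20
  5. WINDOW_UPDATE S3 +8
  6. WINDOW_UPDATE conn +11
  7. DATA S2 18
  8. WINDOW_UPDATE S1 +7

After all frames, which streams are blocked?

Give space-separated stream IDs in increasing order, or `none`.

Op 1: conn=53 S1=28 S2=28 S3=28 blocked=[]
Op 2: conn=41 S1=28 S2=16 S3=28 blocked=[]
Op 3: conn=41 S1=45 S2=16 S3=28 blocked=[]
Op 4: conn=41 S1=65 S2=16 S3=28 blocked=[]
Op 5: conn=41 S1=65 S2=16 S3=36 blocked=[]
Op 6: conn=52 S1=65 S2=16 S3=36 blocked=[]
Op 7: conn=34 S1=65 S2=-2 S3=36 blocked=[2]
Op 8: conn=34 S1=72 S2=-2 S3=36 blocked=[2]

Answer: S2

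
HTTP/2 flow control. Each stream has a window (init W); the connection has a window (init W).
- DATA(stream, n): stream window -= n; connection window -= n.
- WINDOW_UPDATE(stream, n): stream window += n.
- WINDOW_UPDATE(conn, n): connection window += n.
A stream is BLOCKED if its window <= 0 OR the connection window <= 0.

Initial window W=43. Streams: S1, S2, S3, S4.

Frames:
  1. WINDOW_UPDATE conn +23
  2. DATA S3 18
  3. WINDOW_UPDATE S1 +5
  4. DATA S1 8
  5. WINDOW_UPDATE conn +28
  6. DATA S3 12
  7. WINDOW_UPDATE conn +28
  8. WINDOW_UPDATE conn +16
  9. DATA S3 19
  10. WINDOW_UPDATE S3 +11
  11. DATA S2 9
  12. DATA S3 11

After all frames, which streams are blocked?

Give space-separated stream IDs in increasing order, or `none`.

Answer: S3

Derivation:
Op 1: conn=66 S1=43 S2=43 S3=43 S4=43 blocked=[]
Op 2: conn=48 S1=43 S2=43 S3=25 S4=43 blocked=[]
Op 3: conn=48 S1=48 S2=43 S3=25 S4=43 blocked=[]
Op 4: conn=40 S1=40 S2=43 S3=25 S4=43 blocked=[]
Op 5: conn=68 S1=40 S2=43 S3=25 S4=43 blocked=[]
Op 6: conn=56 S1=40 S2=43 S3=13 S4=43 blocked=[]
Op 7: conn=84 S1=40 S2=43 S3=13 S4=43 blocked=[]
Op 8: conn=100 S1=40 S2=43 S3=13 S4=43 blocked=[]
Op 9: conn=81 S1=40 S2=43 S3=-6 S4=43 blocked=[3]
Op 10: conn=81 S1=40 S2=43 S3=5 S4=43 blocked=[]
Op 11: conn=72 S1=40 S2=34 S3=5 S4=43 blocked=[]
Op 12: conn=61 S1=40 S2=34 S3=-6 S4=43 blocked=[3]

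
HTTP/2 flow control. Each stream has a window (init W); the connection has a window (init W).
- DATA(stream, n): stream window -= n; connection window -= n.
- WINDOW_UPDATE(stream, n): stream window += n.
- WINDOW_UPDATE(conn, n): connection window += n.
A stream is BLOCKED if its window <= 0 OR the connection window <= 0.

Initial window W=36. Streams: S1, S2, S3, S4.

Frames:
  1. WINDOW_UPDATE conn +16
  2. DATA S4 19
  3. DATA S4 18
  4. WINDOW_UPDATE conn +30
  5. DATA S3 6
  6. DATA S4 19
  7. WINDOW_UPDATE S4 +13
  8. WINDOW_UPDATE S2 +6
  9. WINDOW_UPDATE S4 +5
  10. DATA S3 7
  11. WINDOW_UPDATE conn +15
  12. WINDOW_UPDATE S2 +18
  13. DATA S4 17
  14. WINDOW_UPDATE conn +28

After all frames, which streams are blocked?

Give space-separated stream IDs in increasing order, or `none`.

Op 1: conn=52 S1=36 S2=36 S3=36 S4=36 blocked=[]
Op 2: conn=33 S1=36 S2=36 S3=36 S4=17 blocked=[]
Op 3: conn=15 S1=36 S2=36 S3=36 S4=-1 blocked=[4]
Op 4: conn=45 S1=36 S2=36 S3=36 S4=-1 blocked=[4]
Op 5: conn=39 S1=36 S2=36 S3=30 S4=-1 blocked=[4]
Op 6: conn=20 S1=36 S2=36 S3=30 S4=-20 blocked=[4]
Op 7: conn=20 S1=36 S2=36 S3=30 S4=-7 blocked=[4]
Op 8: conn=20 S1=36 S2=42 S3=30 S4=-7 blocked=[4]
Op 9: conn=20 S1=36 S2=42 S3=30 S4=-2 blocked=[4]
Op 10: conn=13 S1=36 S2=42 S3=23 S4=-2 blocked=[4]
Op 11: conn=28 S1=36 S2=42 S3=23 S4=-2 blocked=[4]
Op 12: conn=28 S1=36 S2=60 S3=23 S4=-2 blocked=[4]
Op 13: conn=11 S1=36 S2=60 S3=23 S4=-19 blocked=[4]
Op 14: conn=39 S1=36 S2=60 S3=23 S4=-19 blocked=[4]

Answer: S4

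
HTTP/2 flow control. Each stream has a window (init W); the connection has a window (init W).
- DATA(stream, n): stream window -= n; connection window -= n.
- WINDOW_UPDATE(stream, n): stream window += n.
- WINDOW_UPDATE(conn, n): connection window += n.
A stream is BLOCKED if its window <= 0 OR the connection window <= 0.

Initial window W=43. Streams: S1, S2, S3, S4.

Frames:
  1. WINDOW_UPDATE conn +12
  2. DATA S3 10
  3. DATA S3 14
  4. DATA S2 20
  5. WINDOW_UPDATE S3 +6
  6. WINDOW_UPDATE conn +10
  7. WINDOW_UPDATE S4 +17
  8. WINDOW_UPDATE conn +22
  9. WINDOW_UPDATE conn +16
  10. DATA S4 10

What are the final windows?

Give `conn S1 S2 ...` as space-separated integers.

Op 1: conn=55 S1=43 S2=43 S3=43 S4=43 blocked=[]
Op 2: conn=45 S1=43 S2=43 S3=33 S4=43 blocked=[]
Op 3: conn=31 S1=43 S2=43 S3=19 S4=43 blocked=[]
Op 4: conn=11 S1=43 S2=23 S3=19 S4=43 blocked=[]
Op 5: conn=11 S1=43 S2=23 S3=25 S4=43 blocked=[]
Op 6: conn=21 S1=43 S2=23 S3=25 S4=43 blocked=[]
Op 7: conn=21 S1=43 S2=23 S3=25 S4=60 blocked=[]
Op 8: conn=43 S1=43 S2=23 S3=25 S4=60 blocked=[]
Op 9: conn=59 S1=43 S2=23 S3=25 S4=60 blocked=[]
Op 10: conn=49 S1=43 S2=23 S3=25 S4=50 blocked=[]

Answer: 49 43 23 25 50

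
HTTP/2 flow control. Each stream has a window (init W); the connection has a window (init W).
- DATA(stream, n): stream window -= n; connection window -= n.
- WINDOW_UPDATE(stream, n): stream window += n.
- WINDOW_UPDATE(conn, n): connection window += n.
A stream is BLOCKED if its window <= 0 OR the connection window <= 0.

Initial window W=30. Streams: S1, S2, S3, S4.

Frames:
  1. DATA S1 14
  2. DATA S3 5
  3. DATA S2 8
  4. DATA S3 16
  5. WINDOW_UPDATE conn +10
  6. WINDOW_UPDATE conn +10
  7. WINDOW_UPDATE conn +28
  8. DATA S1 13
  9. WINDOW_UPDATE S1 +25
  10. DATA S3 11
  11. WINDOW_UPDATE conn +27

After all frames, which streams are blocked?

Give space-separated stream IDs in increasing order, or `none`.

Op 1: conn=16 S1=16 S2=30 S3=30 S4=30 blocked=[]
Op 2: conn=11 S1=16 S2=30 S3=25 S4=30 blocked=[]
Op 3: conn=3 S1=16 S2=22 S3=25 S4=30 blocked=[]
Op 4: conn=-13 S1=16 S2=22 S3=9 S4=30 blocked=[1, 2, 3, 4]
Op 5: conn=-3 S1=16 S2=22 S3=9 S4=30 blocked=[1, 2, 3, 4]
Op 6: conn=7 S1=16 S2=22 S3=9 S4=30 blocked=[]
Op 7: conn=35 S1=16 S2=22 S3=9 S4=30 blocked=[]
Op 8: conn=22 S1=3 S2=22 S3=9 S4=30 blocked=[]
Op 9: conn=22 S1=28 S2=22 S3=9 S4=30 blocked=[]
Op 10: conn=11 S1=28 S2=22 S3=-2 S4=30 blocked=[3]
Op 11: conn=38 S1=28 S2=22 S3=-2 S4=30 blocked=[3]

Answer: S3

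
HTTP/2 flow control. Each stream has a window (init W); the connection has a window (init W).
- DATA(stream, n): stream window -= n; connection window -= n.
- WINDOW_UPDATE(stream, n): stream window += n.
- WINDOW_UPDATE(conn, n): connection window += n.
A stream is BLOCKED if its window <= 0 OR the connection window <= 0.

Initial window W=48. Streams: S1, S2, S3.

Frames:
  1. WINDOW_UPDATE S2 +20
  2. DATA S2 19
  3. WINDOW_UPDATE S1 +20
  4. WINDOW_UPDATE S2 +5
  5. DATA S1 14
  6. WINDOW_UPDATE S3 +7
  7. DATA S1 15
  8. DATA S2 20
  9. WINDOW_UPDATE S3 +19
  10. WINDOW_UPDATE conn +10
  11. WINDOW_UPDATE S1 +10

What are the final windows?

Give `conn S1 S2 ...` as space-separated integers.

Op 1: conn=48 S1=48 S2=68 S3=48 blocked=[]
Op 2: conn=29 S1=48 S2=49 S3=48 blocked=[]
Op 3: conn=29 S1=68 S2=49 S3=48 blocked=[]
Op 4: conn=29 S1=68 S2=54 S3=48 blocked=[]
Op 5: conn=15 S1=54 S2=54 S3=48 blocked=[]
Op 6: conn=15 S1=54 S2=54 S3=55 blocked=[]
Op 7: conn=0 S1=39 S2=54 S3=55 blocked=[1, 2, 3]
Op 8: conn=-20 S1=39 S2=34 S3=55 blocked=[1, 2, 3]
Op 9: conn=-20 S1=39 S2=34 S3=74 blocked=[1, 2, 3]
Op 10: conn=-10 S1=39 S2=34 S3=74 blocked=[1, 2, 3]
Op 11: conn=-10 S1=49 S2=34 S3=74 blocked=[1, 2, 3]

Answer: -10 49 34 74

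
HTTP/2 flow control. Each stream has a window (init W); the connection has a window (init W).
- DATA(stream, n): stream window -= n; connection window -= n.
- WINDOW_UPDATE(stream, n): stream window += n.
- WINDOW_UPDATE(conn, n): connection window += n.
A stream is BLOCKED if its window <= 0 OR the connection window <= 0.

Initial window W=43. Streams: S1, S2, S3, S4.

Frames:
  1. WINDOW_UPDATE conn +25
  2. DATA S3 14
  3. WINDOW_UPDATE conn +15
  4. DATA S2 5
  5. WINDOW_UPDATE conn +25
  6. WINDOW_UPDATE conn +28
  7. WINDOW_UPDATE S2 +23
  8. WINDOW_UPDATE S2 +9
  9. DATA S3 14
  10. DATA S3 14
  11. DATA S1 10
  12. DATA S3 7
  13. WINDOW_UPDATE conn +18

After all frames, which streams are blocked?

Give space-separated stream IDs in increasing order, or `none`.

Op 1: conn=68 S1=43 S2=43 S3=43 S4=43 blocked=[]
Op 2: conn=54 S1=43 S2=43 S3=29 S4=43 blocked=[]
Op 3: conn=69 S1=43 S2=43 S3=29 S4=43 blocked=[]
Op 4: conn=64 S1=43 S2=38 S3=29 S4=43 blocked=[]
Op 5: conn=89 S1=43 S2=38 S3=29 S4=43 blocked=[]
Op 6: conn=117 S1=43 S2=38 S3=29 S4=43 blocked=[]
Op 7: conn=117 S1=43 S2=61 S3=29 S4=43 blocked=[]
Op 8: conn=117 S1=43 S2=70 S3=29 S4=43 blocked=[]
Op 9: conn=103 S1=43 S2=70 S3=15 S4=43 blocked=[]
Op 10: conn=89 S1=43 S2=70 S3=1 S4=43 blocked=[]
Op 11: conn=79 S1=33 S2=70 S3=1 S4=43 blocked=[]
Op 12: conn=72 S1=33 S2=70 S3=-6 S4=43 blocked=[3]
Op 13: conn=90 S1=33 S2=70 S3=-6 S4=43 blocked=[3]

Answer: S3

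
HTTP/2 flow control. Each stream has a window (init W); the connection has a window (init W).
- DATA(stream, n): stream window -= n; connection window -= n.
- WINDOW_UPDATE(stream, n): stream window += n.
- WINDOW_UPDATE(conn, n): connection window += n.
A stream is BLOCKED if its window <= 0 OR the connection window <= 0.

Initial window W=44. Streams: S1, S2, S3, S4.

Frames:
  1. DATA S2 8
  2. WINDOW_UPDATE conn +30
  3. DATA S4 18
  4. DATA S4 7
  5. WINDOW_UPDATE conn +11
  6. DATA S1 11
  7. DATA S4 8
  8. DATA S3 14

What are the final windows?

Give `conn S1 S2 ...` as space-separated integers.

Op 1: conn=36 S1=44 S2=36 S3=44 S4=44 blocked=[]
Op 2: conn=66 S1=44 S2=36 S3=44 S4=44 blocked=[]
Op 3: conn=48 S1=44 S2=36 S3=44 S4=26 blocked=[]
Op 4: conn=41 S1=44 S2=36 S3=44 S4=19 blocked=[]
Op 5: conn=52 S1=44 S2=36 S3=44 S4=19 blocked=[]
Op 6: conn=41 S1=33 S2=36 S3=44 S4=19 blocked=[]
Op 7: conn=33 S1=33 S2=36 S3=44 S4=11 blocked=[]
Op 8: conn=19 S1=33 S2=36 S3=30 S4=11 blocked=[]

Answer: 19 33 36 30 11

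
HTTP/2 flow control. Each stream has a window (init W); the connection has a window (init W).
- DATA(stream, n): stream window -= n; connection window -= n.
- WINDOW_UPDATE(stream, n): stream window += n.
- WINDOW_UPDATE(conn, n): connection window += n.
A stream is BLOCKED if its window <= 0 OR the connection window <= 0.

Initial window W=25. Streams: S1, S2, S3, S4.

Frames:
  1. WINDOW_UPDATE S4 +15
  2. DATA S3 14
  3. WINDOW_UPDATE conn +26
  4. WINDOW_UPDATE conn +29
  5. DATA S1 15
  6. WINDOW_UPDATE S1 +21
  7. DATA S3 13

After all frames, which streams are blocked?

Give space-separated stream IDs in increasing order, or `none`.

Answer: S3

Derivation:
Op 1: conn=25 S1=25 S2=25 S3=25 S4=40 blocked=[]
Op 2: conn=11 S1=25 S2=25 S3=11 S4=40 blocked=[]
Op 3: conn=37 S1=25 S2=25 S3=11 S4=40 blocked=[]
Op 4: conn=66 S1=25 S2=25 S3=11 S4=40 blocked=[]
Op 5: conn=51 S1=10 S2=25 S3=11 S4=40 blocked=[]
Op 6: conn=51 S1=31 S2=25 S3=11 S4=40 blocked=[]
Op 7: conn=38 S1=31 S2=25 S3=-2 S4=40 blocked=[3]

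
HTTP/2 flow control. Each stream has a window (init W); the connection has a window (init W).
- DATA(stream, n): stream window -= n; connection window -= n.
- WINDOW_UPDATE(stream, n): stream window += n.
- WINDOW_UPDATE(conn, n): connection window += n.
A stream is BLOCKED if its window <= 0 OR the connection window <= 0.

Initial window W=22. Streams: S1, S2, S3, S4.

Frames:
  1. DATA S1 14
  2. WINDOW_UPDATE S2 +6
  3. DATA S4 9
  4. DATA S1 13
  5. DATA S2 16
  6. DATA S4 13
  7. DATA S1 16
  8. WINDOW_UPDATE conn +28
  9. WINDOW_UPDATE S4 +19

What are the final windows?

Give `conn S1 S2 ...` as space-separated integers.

Answer: -31 -21 12 22 19

Derivation:
Op 1: conn=8 S1=8 S2=22 S3=22 S4=22 blocked=[]
Op 2: conn=8 S1=8 S2=28 S3=22 S4=22 blocked=[]
Op 3: conn=-1 S1=8 S2=28 S3=22 S4=13 blocked=[1, 2, 3, 4]
Op 4: conn=-14 S1=-5 S2=28 S3=22 S4=13 blocked=[1, 2, 3, 4]
Op 5: conn=-30 S1=-5 S2=12 S3=22 S4=13 blocked=[1, 2, 3, 4]
Op 6: conn=-43 S1=-5 S2=12 S3=22 S4=0 blocked=[1, 2, 3, 4]
Op 7: conn=-59 S1=-21 S2=12 S3=22 S4=0 blocked=[1, 2, 3, 4]
Op 8: conn=-31 S1=-21 S2=12 S3=22 S4=0 blocked=[1, 2, 3, 4]
Op 9: conn=-31 S1=-21 S2=12 S3=22 S4=19 blocked=[1, 2, 3, 4]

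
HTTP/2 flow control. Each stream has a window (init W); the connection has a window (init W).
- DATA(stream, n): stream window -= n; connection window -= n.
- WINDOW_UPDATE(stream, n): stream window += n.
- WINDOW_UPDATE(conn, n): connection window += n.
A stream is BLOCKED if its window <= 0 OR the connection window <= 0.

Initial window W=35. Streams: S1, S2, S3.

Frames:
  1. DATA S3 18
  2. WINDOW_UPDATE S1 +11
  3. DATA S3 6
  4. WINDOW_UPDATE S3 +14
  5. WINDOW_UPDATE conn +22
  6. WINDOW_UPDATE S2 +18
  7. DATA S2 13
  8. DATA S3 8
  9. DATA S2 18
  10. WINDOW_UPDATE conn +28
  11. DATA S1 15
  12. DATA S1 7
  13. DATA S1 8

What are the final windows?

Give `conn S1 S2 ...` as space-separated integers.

Op 1: conn=17 S1=35 S2=35 S3=17 blocked=[]
Op 2: conn=17 S1=46 S2=35 S3=17 blocked=[]
Op 3: conn=11 S1=46 S2=35 S3=11 blocked=[]
Op 4: conn=11 S1=46 S2=35 S3=25 blocked=[]
Op 5: conn=33 S1=46 S2=35 S3=25 blocked=[]
Op 6: conn=33 S1=46 S2=53 S3=25 blocked=[]
Op 7: conn=20 S1=46 S2=40 S3=25 blocked=[]
Op 8: conn=12 S1=46 S2=40 S3=17 blocked=[]
Op 9: conn=-6 S1=46 S2=22 S3=17 blocked=[1, 2, 3]
Op 10: conn=22 S1=46 S2=22 S3=17 blocked=[]
Op 11: conn=7 S1=31 S2=22 S3=17 blocked=[]
Op 12: conn=0 S1=24 S2=22 S3=17 blocked=[1, 2, 3]
Op 13: conn=-8 S1=16 S2=22 S3=17 blocked=[1, 2, 3]

Answer: -8 16 22 17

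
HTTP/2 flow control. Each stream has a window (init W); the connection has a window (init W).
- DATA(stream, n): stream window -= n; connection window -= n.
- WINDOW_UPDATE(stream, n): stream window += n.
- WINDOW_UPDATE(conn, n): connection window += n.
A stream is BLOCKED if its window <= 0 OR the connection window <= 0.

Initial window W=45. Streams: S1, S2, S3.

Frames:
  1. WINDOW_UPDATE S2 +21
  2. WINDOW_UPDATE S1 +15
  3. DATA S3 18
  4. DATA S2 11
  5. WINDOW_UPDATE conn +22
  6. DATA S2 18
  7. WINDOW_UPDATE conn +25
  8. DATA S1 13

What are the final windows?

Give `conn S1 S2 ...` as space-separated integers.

Op 1: conn=45 S1=45 S2=66 S3=45 blocked=[]
Op 2: conn=45 S1=60 S2=66 S3=45 blocked=[]
Op 3: conn=27 S1=60 S2=66 S3=27 blocked=[]
Op 4: conn=16 S1=60 S2=55 S3=27 blocked=[]
Op 5: conn=38 S1=60 S2=55 S3=27 blocked=[]
Op 6: conn=20 S1=60 S2=37 S3=27 blocked=[]
Op 7: conn=45 S1=60 S2=37 S3=27 blocked=[]
Op 8: conn=32 S1=47 S2=37 S3=27 blocked=[]

Answer: 32 47 37 27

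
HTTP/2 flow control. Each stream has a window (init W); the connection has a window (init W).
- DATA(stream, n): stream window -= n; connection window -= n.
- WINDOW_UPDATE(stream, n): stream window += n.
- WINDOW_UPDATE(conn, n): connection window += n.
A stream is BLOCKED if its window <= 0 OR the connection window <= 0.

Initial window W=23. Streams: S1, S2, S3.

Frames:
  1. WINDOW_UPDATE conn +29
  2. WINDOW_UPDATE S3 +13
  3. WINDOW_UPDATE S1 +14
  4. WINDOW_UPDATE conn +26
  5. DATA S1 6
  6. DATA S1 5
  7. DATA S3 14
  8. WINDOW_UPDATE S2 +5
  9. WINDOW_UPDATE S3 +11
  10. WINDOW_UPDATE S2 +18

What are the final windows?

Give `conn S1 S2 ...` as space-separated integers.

Op 1: conn=52 S1=23 S2=23 S3=23 blocked=[]
Op 2: conn=52 S1=23 S2=23 S3=36 blocked=[]
Op 3: conn=52 S1=37 S2=23 S3=36 blocked=[]
Op 4: conn=78 S1=37 S2=23 S3=36 blocked=[]
Op 5: conn=72 S1=31 S2=23 S3=36 blocked=[]
Op 6: conn=67 S1=26 S2=23 S3=36 blocked=[]
Op 7: conn=53 S1=26 S2=23 S3=22 blocked=[]
Op 8: conn=53 S1=26 S2=28 S3=22 blocked=[]
Op 9: conn=53 S1=26 S2=28 S3=33 blocked=[]
Op 10: conn=53 S1=26 S2=46 S3=33 blocked=[]

Answer: 53 26 46 33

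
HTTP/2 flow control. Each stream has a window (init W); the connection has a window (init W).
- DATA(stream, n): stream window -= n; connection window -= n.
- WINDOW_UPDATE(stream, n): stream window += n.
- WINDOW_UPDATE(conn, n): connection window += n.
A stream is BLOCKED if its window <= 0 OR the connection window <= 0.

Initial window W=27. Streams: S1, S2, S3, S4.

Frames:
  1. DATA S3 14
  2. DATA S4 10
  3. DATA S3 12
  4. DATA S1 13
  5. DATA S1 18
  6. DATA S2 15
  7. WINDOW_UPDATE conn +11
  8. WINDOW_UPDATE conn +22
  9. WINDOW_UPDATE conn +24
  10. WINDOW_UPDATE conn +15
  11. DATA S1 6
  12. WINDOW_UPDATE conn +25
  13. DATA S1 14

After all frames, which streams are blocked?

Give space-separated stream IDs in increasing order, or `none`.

Answer: S1

Derivation:
Op 1: conn=13 S1=27 S2=27 S3=13 S4=27 blocked=[]
Op 2: conn=3 S1=27 S2=27 S3=13 S4=17 blocked=[]
Op 3: conn=-9 S1=27 S2=27 S3=1 S4=17 blocked=[1, 2, 3, 4]
Op 4: conn=-22 S1=14 S2=27 S3=1 S4=17 blocked=[1, 2, 3, 4]
Op 5: conn=-40 S1=-4 S2=27 S3=1 S4=17 blocked=[1, 2, 3, 4]
Op 6: conn=-55 S1=-4 S2=12 S3=1 S4=17 blocked=[1, 2, 3, 4]
Op 7: conn=-44 S1=-4 S2=12 S3=1 S4=17 blocked=[1, 2, 3, 4]
Op 8: conn=-22 S1=-4 S2=12 S3=1 S4=17 blocked=[1, 2, 3, 4]
Op 9: conn=2 S1=-4 S2=12 S3=1 S4=17 blocked=[1]
Op 10: conn=17 S1=-4 S2=12 S3=1 S4=17 blocked=[1]
Op 11: conn=11 S1=-10 S2=12 S3=1 S4=17 blocked=[1]
Op 12: conn=36 S1=-10 S2=12 S3=1 S4=17 blocked=[1]
Op 13: conn=22 S1=-24 S2=12 S3=1 S4=17 blocked=[1]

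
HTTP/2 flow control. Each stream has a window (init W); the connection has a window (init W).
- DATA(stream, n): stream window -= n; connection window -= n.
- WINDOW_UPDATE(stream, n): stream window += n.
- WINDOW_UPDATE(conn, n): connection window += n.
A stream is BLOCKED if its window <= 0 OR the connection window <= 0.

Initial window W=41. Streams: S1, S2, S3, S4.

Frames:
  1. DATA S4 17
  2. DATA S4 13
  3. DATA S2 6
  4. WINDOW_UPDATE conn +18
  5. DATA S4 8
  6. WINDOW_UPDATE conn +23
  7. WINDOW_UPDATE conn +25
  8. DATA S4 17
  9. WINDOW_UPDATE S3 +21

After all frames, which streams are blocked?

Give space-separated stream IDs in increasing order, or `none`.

Answer: S4

Derivation:
Op 1: conn=24 S1=41 S2=41 S3=41 S4=24 blocked=[]
Op 2: conn=11 S1=41 S2=41 S3=41 S4=11 blocked=[]
Op 3: conn=5 S1=41 S2=35 S3=41 S4=11 blocked=[]
Op 4: conn=23 S1=41 S2=35 S3=41 S4=11 blocked=[]
Op 5: conn=15 S1=41 S2=35 S3=41 S4=3 blocked=[]
Op 6: conn=38 S1=41 S2=35 S3=41 S4=3 blocked=[]
Op 7: conn=63 S1=41 S2=35 S3=41 S4=3 blocked=[]
Op 8: conn=46 S1=41 S2=35 S3=41 S4=-14 blocked=[4]
Op 9: conn=46 S1=41 S2=35 S3=62 S4=-14 blocked=[4]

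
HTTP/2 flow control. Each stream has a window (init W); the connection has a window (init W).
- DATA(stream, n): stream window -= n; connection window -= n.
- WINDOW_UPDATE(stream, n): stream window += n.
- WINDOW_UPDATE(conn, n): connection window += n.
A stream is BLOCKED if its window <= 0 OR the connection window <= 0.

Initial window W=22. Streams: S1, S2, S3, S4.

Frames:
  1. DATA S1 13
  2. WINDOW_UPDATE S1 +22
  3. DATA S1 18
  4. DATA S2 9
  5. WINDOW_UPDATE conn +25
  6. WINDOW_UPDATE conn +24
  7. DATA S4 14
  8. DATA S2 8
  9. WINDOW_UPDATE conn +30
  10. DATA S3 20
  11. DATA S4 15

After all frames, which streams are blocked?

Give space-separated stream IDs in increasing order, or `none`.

Op 1: conn=9 S1=9 S2=22 S3=22 S4=22 blocked=[]
Op 2: conn=9 S1=31 S2=22 S3=22 S4=22 blocked=[]
Op 3: conn=-9 S1=13 S2=22 S3=22 S4=22 blocked=[1, 2, 3, 4]
Op 4: conn=-18 S1=13 S2=13 S3=22 S4=22 blocked=[1, 2, 3, 4]
Op 5: conn=7 S1=13 S2=13 S3=22 S4=22 blocked=[]
Op 6: conn=31 S1=13 S2=13 S3=22 S4=22 blocked=[]
Op 7: conn=17 S1=13 S2=13 S3=22 S4=8 blocked=[]
Op 8: conn=9 S1=13 S2=5 S3=22 S4=8 blocked=[]
Op 9: conn=39 S1=13 S2=5 S3=22 S4=8 blocked=[]
Op 10: conn=19 S1=13 S2=5 S3=2 S4=8 blocked=[]
Op 11: conn=4 S1=13 S2=5 S3=2 S4=-7 blocked=[4]

Answer: S4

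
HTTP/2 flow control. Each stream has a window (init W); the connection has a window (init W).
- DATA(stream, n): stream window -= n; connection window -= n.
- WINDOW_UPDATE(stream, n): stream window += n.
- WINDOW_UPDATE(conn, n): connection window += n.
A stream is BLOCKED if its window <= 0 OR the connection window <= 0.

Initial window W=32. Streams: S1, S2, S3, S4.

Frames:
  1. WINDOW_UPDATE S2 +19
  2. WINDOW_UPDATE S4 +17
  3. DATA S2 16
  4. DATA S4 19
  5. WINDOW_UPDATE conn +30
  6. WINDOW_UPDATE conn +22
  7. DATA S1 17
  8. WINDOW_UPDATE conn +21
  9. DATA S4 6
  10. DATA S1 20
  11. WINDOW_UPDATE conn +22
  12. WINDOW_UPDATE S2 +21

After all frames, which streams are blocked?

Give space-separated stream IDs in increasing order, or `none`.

Answer: S1

Derivation:
Op 1: conn=32 S1=32 S2=51 S3=32 S4=32 blocked=[]
Op 2: conn=32 S1=32 S2=51 S3=32 S4=49 blocked=[]
Op 3: conn=16 S1=32 S2=35 S3=32 S4=49 blocked=[]
Op 4: conn=-3 S1=32 S2=35 S3=32 S4=30 blocked=[1, 2, 3, 4]
Op 5: conn=27 S1=32 S2=35 S3=32 S4=30 blocked=[]
Op 6: conn=49 S1=32 S2=35 S3=32 S4=30 blocked=[]
Op 7: conn=32 S1=15 S2=35 S3=32 S4=30 blocked=[]
Op 8: conn=53 S1=15 S2=35 S3=32 S4=30 blocked=[]
Op 9: conn=47 S1=15 S2=35 S3=32 S4=24 blocked=[]
Op 10: conn=27 S1=-5 S2=35 S3=32 S4=24 blocked=[1]
Op 11: conn=49 S1=-5 S2=35 S3=32 S4=24 blocked=[1]
Op 12: conn=49 S1=-5 S2=56 S3=32 S4=24 blocked=[1]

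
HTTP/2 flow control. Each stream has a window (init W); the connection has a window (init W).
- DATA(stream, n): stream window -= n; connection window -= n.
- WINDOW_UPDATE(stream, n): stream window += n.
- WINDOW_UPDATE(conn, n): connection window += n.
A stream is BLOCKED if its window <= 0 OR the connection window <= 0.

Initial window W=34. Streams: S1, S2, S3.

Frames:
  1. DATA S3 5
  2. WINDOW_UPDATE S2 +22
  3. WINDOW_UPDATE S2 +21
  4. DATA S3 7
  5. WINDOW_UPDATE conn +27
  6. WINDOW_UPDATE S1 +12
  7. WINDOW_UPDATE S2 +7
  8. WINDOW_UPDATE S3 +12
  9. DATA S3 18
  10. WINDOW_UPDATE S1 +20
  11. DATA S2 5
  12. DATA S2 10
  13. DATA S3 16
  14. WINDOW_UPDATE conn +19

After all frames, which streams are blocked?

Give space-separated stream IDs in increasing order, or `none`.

Answer: S3

Derivation:
Op 1: conn=29 S1=34 S2=34 S3=29 blocked=[]
Op 2: conn=29 S1=34 S2=56 S3=29 blocked=[]
Op 3: conn=29 S1=34 S2=77 S3=29 blocked=[]
Op 4: conn=22 S1=34 S2=77 S3=22 blocked=[]
Op 5: conn=49 S1=34 S2=77 S3=22 blocked=[]
Op 6: conn=49 S1=46 S2=77 S3=22 blocked=[]
Op 7: conn=49 S1=46 S2=84 S3=22 blocked=[]
Op 8: conn=49 S1=46 S2=84 S3=34 blocked=[]
Op 9: conn=31 S1=46 S2=84 S3=16 blocked=[]
Op 10: conn=31 S1=66 S2=84 S3=16 blocked=[]
Op 11: conn=26 S1=66 S2=79 S3=16 blocked=[]
Op 12: conn=16 S1=66 S2=69 S3=16 blocked=[]
Op 13: conn=0 S1=66 S2=69 S3=0 blocked=[1, 2, 3]
Op 14: conn=19 S1=66 S2=69 S3=0 blocked=[3]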